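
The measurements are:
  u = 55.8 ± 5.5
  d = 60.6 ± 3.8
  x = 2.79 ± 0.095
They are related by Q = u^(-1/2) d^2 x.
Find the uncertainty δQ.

191

Each factor contributes (exponent × relative error)² to (δQ/Q)²:
  (−½·δu/u)² = (-0.5×0.0986)² = 0.00243;  (2·δd/d)² = (2×0.0627)² = 0.0157;  (1·δx/x)² = (1×0.0341)² = 0.00116
δQ/Q = √(0.0193) = 0.139
Q = 1370, so δQ = 0.139 × 1370 = 191.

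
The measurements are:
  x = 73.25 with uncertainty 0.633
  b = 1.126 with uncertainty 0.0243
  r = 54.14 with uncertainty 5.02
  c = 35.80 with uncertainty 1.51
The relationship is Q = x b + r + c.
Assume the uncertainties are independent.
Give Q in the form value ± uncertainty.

Let p = x·b = 82.48. δp/p = √((1·δx/x)² + (1·δb/b)²) = √(7.47e-05 + 0.000466) = 0.0232, so δp = 1.92.
Q = p + r + c: δQ = √(δp² + δr² + δc²) = √(3.68 + 25.2 + 2.28) = 5.58
Q = 172.4.

172.4 ± 5.58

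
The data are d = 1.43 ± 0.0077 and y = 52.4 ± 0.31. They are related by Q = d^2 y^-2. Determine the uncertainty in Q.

1.19e-05

For a monomial Q ∝ d^2, y^-2, fractional errors add in quadrature:
  (2·δd/d)² = (2×0.00538)² = 0.000116;  (-2·δy/y)² = (-2×0.00592)² = 0.000140
δQ/Q = √(0.000256) = 0.0160
Q = 0.000745, so δQ = 0.0160 × 0.000745 = 1.19e-05.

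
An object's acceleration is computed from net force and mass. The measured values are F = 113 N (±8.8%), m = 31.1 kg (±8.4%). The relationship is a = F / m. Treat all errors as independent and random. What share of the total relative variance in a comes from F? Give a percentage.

(δa/a)² = (1·δF/F)² + (-1·δm/m)²
  F term: (1×0.0880)² = 0.00774
  m term: (-1×0.0840)² = 0.00706
Total = 0.0148. Share from F = 0.00774/0.0148 = 0.523.

52.3%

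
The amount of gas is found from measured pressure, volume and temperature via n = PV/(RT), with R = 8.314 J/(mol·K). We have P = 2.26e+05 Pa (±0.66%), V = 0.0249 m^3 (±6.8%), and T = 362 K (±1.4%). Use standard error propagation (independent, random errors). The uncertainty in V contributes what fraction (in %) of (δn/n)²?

95.1%

(δn/n)² = (1·δP/P)² + (1·δV/V)² + (-1·δT/T)²
  P term: (1×0.00660)² = 4.36e-05
  V term: (1×0.0680)² = 0.00462
  T term: (-1×0.0140)² = 0.000196
Total = 0.00486. Share from V = 0.00462/0.00486 = 0.951.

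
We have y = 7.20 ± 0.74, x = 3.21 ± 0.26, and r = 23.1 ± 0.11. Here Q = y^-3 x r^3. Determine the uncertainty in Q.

Each factor contributes (exponent × relative error)² to (δQ/Q)²:
  (-3·δy/y)² = (-3×0.103)² = 0.0951;  (1·δx/x)² = (1×0.0810)² = 0.00656;  (3·δr/r)² = (3×0.00476)² = 0.000204
δQ/Q = √(0.102) = 0.319
Q = 106, so δQ = 0.319 × 106 = 33.8.

33.8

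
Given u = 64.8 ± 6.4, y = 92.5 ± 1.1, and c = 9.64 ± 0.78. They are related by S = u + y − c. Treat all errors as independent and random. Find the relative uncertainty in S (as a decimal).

Each term contributes (cᵢ δxᵢ)² to (δS)²:
  (δu)² = 41.0;  (δy)² = 1.21;  (δc)² = 0.608
δS = √(42.8) = 6.54
S = 148, so δS/S = 6.54/148 = 0.0443.

0.0443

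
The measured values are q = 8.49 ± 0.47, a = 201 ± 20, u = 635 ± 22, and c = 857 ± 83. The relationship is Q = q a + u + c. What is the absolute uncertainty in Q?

Let p = q·a = 1710. δp/p = √((1·δq/q)² + (1·δa/a)²) = √(0.00306 + 0.00990) = 0.114, so δp = 194.
Q = p + u + c: δQ = √(δp² + δu² + δc²) = √(37800 + 484 + 6890) = 212

212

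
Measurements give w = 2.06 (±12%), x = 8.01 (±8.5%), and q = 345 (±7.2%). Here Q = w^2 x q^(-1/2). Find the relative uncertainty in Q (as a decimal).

0.257

For a monomial Q ∝ w^2, x, q^(-1/2), fractional errors add in quadrature:
  (2·δw/w)² = (2×0.120)² = 0.0576;  (1·δx/x)² = (1×0.0850)² = 0.00723;  (−½·δq/q)² = (-0.5×0.0720)² = 0.00130
δQ/Q = √(0.0661) = 0.257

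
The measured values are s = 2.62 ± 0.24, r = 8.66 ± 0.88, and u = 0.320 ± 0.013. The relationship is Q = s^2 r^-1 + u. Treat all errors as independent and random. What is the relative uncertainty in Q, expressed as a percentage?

15.0%

Let p = s^2·r^-1 = 0.793. δp/p = √((2·δs/s)² + (-1·δr/r)²) = √(0.0336 + 0.0103) = 0.210, so δp = 0.166.
Q = p + u: δQ = √(δp² + δu²) = √(0.0276 + 0.000169) = 0.167
Q = 1.11, so δQ/Q = 0.167/1.11 = 0.150.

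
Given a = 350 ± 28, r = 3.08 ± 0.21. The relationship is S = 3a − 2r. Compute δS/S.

Each term contributes (cᵢ δxᵢ)² to (δS)²:
  (3·δa)² = 7060;  (2·δr)² = 0.176
δS = √(7060) = 84.0
S = 1040, so δS/S = 84.0/1040 = 0.0805.

0.0805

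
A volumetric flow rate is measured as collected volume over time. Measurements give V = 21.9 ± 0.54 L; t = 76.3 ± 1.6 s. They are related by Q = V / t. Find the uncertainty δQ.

Q is a product of powers, so relative uncertainties combine in quadrature:
  (1·δV/V)² = (1×0.0247)² = 0.000608;  (-1·δt/t)² = (-1×0.0210)² = 0.000440
δQ/Q = √(0.00105) = 0.0324
Q = 0.287 L/s, so δQ = 0.0324 × 0.287 = 0.00929 L/s.

0.00929 L/s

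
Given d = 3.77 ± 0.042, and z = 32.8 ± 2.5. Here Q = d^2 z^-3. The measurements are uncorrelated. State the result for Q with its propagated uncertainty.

Each factor contributes (exponent × relative error)² to (δQ/Q)²:
  (2·δd/d)² = (2×0.0111)² = 0.000496;  (-3·δz/z)² = (-3×0.0762)² = 0.0523
δQ/Q = √(0.0528) = 0.230
Q = 0.000403, so δQ = 0.230 × 0.000403 = 9.25e-05.

(4.03 ± 0.925) × 10^-4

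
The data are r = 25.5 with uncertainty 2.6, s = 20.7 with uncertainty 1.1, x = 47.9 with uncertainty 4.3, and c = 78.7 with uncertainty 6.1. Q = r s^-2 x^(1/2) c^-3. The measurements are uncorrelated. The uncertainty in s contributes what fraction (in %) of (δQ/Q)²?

(δQ/Q)² = (1·δr/r)² + (-2·δs/s)² + (½·δx/x)² + (-3·δc/c)²
  r term: (1×0.102)² = 0.0104
  s term: (-2×0.0531)² = 0.0113
  x term: (0.5×0.0898)² = 0.00201
  c term: (-3×0.0775)² = 0.0541
Total = 0.0778. Share from s = 0.0113/0.0778 = 0.145.

14.5%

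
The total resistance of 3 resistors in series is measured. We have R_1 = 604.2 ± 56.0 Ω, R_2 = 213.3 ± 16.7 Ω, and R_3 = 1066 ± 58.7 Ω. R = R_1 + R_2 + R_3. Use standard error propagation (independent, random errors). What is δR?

82.8 Ω

R is a linear combination, so absolute uncertainties add in quadrature:
  (δR_1)² = 3140;  (δR_2)² = 279;  (δR_3)² = 3450
δR = √(6860) = 82.8 Ω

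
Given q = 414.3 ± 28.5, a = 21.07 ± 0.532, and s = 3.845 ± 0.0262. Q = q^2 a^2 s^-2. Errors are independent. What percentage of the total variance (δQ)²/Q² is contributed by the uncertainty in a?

(δQ/Q)² = (2·δq/q)² + (2·δa/a)² + (-2·δs/s)²
  q term: (2×0.0688)² = 0.0189
  a term: (2×0.0252)² = 0.00255
  s term: (-2×0.00681)² = 0.000186
Total = 0.0217. Share from a = 0.00255/0.0217 = 0.118.

11.8%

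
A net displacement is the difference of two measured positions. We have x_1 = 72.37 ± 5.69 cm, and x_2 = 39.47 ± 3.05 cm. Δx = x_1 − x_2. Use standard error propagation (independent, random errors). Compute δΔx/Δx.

Sums and differences: (δΔx)² = Σ (cᵢ δxᵢ)².
  (δx_1)² = 32.4;  (δx_2)² = 9.30
δΔx = √(41.7) = 6.46 cm
Δx = 32.90 cm, so δΔx/Δx = 6.46/32.90 = 0.196.

0.196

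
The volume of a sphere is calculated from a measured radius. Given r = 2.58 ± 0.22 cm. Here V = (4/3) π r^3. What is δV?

18.4 cm^3

V ∝ r^3, so δV/V = |3| · δr/r = 3 × 0.0853 = 0.256.
V = 71.9 cm^3, so δV = 0.256 × 71.9 = 18.4 cm^3.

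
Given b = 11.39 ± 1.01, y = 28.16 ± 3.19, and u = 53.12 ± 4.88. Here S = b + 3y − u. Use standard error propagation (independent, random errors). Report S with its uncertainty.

S is a linear combination, so absolute uncertainties add in quadrature:
  (δb)² = 1.02;  (3·δy)² = 91.6;  (δu)² = 23.8
δS = √(116) = 10.8
S = 42.75.

42.75 ± 10.8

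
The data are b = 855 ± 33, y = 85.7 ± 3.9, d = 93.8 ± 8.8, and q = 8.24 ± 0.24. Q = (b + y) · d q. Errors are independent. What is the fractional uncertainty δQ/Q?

Let u = b + y = 941. δu = √(δb² + δy²) = √(1090 + 15.2) = 33.2, so δu/u = 0.0353.
Q is then a monomial in u, d, q:
δQ/Q = √((δu/u)² + (1·δd/d)² + (1·δq/q)²) = √(0.00125 + 0.00880 + 0.000848) = 0.104

0.104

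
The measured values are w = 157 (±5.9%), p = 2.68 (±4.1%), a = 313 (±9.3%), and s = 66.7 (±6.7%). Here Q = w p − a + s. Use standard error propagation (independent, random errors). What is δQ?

42.2

Let h = w·p = 421. δh/h = √((1·δw/w)² + (1·δp/p)²) = √(0.00348 + 0.00168) = 0.0718, so δh = 30.2.
Q = h − a + s: δQ = √(δh² + δa² + δs²) = √(914 + 847 + 20.0) = 42.2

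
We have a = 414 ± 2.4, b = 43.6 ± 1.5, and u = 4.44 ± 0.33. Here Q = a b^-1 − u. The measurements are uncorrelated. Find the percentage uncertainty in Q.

9.25%

Let p = a·b^-1 = 9.50. δp/p = √((1·δa/a)² + (-1·δb/b)²) = √(3.36e-05 + 0.00118) = 0.0349, so δp = 0.331.
Q = p − u: δQ = √(δp² + δu²) = √(0.110 + 0.109) = 0.468
Q = 5.06, so δQ/Q = 0.468/5.06 = 0.0925.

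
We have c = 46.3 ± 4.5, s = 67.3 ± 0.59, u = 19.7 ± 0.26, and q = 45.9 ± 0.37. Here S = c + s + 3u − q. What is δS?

Sums and differences: (δS)² = Σ (cᵢ δxᵢ)².
  (δc)² = 20.2;  (δs)² = 0.348;  (3·δu)² = 0.608;  (δq)² = 0.137
δS = √(21.3) = 4.62

4.62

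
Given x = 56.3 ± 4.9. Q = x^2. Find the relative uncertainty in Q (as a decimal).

Q ∝ x^2, so δQ/Q = |2| · δx/x = 2 × 0.0870 = 0.174.

0.174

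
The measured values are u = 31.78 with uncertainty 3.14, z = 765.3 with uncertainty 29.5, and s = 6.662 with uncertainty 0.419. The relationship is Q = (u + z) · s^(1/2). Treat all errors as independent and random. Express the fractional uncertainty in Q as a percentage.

4.87%

Let w = u + z = 797.1. δw = √(δu² + δz²) = √(9.86 + 870) = 29.7, so δw/w = 0.0372.
Q is then a monomial in w, s:
δQ/Q = √((δw/w)² + (½·δs/s)²) = √(0.00139 + 0.000989) = 0.0487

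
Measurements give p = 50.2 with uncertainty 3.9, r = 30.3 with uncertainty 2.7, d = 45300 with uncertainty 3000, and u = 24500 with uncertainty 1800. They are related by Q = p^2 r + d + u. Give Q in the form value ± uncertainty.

Let w = p^2·r = 76400. δw/w = √((2·δp/p)² + (1·δr/r)²) = √(0.0241 + 0.00794) = 0.179, so δw = 13700.
Q = w + d + u: δQ = √(δw² + δd² + δu²) = √(1.87e+08 + 9e+06 + 3.24e+06) = 14100
Q = 1.46e+05.

(1.46 ± 0.141) × 10^5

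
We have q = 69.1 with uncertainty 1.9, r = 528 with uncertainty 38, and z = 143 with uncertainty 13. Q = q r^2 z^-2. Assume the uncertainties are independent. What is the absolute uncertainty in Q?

220

Since Q is a product/quotient, work with relative uncertainties:
  (1·δq/q)² = (1×0.0275)² = 0.000756;  (2·δr/r)² = (2×0.0720)² = 0.0207;  (-2·δz/z)² = (-2×0.0909)² = 0.0331
δQ/Q = √(0.0545) = 0.234
Q = 942, so δQ = 0.234 × 942 = 220.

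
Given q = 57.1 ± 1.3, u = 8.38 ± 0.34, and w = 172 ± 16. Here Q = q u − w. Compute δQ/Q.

Let p = q·u = 478. δp/p = √((1·δq/q)² + (1·δu/u)²) = √(0.000518 + 0.00165) = 0.0465, so δp = 22.3.
Q = p − w: δQ = √(δp² + δw²) = √(496 + 256) = 27.4
Q = 306, so δQ/Q = 27.4/306 = 0.0894.

0.0894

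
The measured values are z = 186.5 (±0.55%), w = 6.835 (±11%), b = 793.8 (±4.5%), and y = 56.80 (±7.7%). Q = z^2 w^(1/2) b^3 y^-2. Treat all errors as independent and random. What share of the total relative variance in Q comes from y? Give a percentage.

(δQ/Q)² = (2·δz/z)² + (½·δw/w)² + (3·δb/b)² + (-2·δy/y)²
  z term: (2×0.00550)² = 0.000121
  w term: (0.5×0.110)² = 0.00302
  b term: (3×0.0450)² = 0.0182
  y term: (-2×0.0770)² = 0.0237
Total = 0.0451. Share from y = 0.0237/0.0451 = 0.526.

52.6%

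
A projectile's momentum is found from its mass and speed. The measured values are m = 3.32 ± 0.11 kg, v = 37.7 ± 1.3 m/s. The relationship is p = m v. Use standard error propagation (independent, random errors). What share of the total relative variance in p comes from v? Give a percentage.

52.0%

(δp/p)² = (1·δm/m)² + (1·δv/v)²
  m term: (1×0.0331)² = 0.00110
  v term: (1×0.0345)² = 0.00119
Total = 0.00229. Share from v = 0.00119/0.00229 = 0.520.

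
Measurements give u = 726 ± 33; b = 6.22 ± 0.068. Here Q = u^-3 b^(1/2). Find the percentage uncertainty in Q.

Since Q is a product/quotient, work with relative uncertainties:
  (-3·δu/u)² = (-3×0.0455)² = 0.0186;  (½·δb/b)² = (0.5×0.0109)² = 2.99e-05
δQ/Q = √(0.0186) = 0.136

13.6%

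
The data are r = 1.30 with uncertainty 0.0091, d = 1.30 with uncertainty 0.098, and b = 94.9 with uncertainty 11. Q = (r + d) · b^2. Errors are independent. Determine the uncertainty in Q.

Let u = r + d = 2.60. δu = √(δr² + δd²) = √(8.28e-05 + 0.00960) = 0.0984, so δu/u = 0.0379.
Q is then a monomial in u, b:
δQ/Q = √((δu/u)² + (2·δb/b)²) = √(0.00143 + 0.0537) = 0.235
Q = 23400, so δQ = 0.235 × 23400 = 5500.

5500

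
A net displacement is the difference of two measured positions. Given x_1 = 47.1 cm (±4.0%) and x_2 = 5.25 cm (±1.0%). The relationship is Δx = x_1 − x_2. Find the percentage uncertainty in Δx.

Δx is a linear combination, so absolute uncertainties add in quadrature:
  (δx_1)² = 3.55;  (δx_2)² = 0.00276
δΔx = √(3.55) = 1.88 cm
Δx = 41.9 cm, so δΔx/Δx = 1.88/41.9 = 0.0450.

4.50%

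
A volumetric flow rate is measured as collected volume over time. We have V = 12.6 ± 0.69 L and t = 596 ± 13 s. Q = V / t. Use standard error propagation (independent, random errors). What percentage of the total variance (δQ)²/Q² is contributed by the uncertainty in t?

(δQ/Q)² = (1·δV/V)² + (-1·δt/t)²
  V term: (1×0.0548)² = 0.00300
  t term: (-1×0.0218)² = 0.000476
Total = 0.00347. Share from t = 0.000476/0.00347 = 0.137.

13.7%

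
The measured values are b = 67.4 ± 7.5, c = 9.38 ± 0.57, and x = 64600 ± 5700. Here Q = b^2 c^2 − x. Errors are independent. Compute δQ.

Let p = b^2·c^2 = 4e+05. δp/p = √((2·δb/b)² + (2·δc/c)²) = √(0.0495 + 0.0148) = 0.254, so δp = 1.01e+05.
Q = p − x: δQ = √(δp² + δx²) = √(1.03e+10 + 3.25e+07) = 1.02e+05

1.02e+05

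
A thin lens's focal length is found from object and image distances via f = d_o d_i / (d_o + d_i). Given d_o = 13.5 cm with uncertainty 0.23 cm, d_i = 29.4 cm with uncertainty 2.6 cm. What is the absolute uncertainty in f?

0.279 cm

∂f/∂d_o = (d_i/(d_o+d_i))² = 0.470;  ∂f/∂d_i = (d_o/(d_o+d_i))² = 0.0990
δf = √((∂f/∂d_o · δd_o)² + (∂f/∂d_i · δd_i)²) = √(0.0117 + 0.0663) = 0.279 cm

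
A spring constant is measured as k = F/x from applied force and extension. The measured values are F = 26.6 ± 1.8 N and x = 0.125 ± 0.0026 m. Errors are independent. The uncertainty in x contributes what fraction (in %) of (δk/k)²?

(δk/k)² = (1·δF/F)² + (-1·δx/x)²
  F term: (1×0.0677)² = 0.00458
  x term: (-1×0.0208)² = 0.000433
Total = 0.00501. Share from x = 0.000433/0.00501 = 0.0863.

8.63%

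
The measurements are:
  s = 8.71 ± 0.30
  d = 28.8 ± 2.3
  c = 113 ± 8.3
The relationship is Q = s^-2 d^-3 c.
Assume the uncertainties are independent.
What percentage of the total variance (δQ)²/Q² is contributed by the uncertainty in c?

7.99%

(δQ/Q)² = (-2·δs/s)² + (-3·δd/d)² + (1·δc/c)²
  s term: (-2×0.0344)² = 0.00475
  d term: (-3×0.0799)² = 0.0574
  c term: (1×0.0735)² = 0.00540
Total = 0.0675. Share from c = 0.00540/0.0675 = 0.0799.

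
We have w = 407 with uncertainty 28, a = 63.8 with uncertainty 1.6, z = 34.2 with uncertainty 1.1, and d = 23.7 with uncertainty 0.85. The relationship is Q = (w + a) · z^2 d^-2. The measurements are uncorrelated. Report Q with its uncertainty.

Let u = w + a = 471. δu = √(δw² + δa²) = √(784 + 2.56) = 28.0, so δu/u = 0.0596.
Q is then a monomial in u, z, d:
δQ/Q = √((δu/u)² + (2·δz/z)² + (-2·δd/d)²) = √(0.00355 + 0.00414 + 0.00515) = 0.113
Q = 980, so δQ = 0.113 × 980 = 111.

980 ± 111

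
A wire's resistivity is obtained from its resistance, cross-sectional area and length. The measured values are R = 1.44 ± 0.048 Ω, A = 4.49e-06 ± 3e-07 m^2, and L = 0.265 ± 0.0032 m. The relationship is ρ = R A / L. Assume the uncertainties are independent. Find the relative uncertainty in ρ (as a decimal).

0.0756

Each factor contributes (exponent × relative error)² to (δρ/ρ)²:
  (1·δR/R)² = (1×0.0333)² = 0.00111;  (1·δA/A)² = (1×0.0668)² = 0.00446;  (-1·δL/L)² = (-1×0.0121)² = 0.000146
δρ/ρ = √(0.00572) = 0.0756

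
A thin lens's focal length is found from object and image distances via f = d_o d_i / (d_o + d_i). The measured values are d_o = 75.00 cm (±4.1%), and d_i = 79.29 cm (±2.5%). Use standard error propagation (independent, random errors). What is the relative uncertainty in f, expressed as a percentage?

2.43%

∂f/∂d_o = (d_i/(d_o+d_i))² = 0.264;  ∂f/∂d_i = (d_o/(d_o+d_i))² = 0.236
δf = √((∂f/∂d_o · δd_o)² + (∂f/∂d_i · δd_i)²) = √(0.659 + 0.219) = 0.937 cm
f = 38.54 cm, so δf/f = 0.937/38.54 = 0.0243.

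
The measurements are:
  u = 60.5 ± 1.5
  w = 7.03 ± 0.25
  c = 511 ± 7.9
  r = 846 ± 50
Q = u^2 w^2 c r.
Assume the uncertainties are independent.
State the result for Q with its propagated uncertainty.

(7.82 ± 0.829) × 10^10

Relative error in a monomial: (δQ/Q)² = Σ (nᵢ · δxᵢ/xᵢ)².
  (2·δu/u)² = (2×0.0248)² = 0.00246;  (2·δw/w)² = (2×0.0356)² = 0.00506;  (1·δc/c)² = (1×0.0155)² = 0.000239;  (1·δr/r)² = (1×0.0591)² = 0.00349
δQ/Q = √(0.0112) = 0.106
Q = 7.82e+10, so δQ = 0.106 × 7.82e+10 = 8.29e+09.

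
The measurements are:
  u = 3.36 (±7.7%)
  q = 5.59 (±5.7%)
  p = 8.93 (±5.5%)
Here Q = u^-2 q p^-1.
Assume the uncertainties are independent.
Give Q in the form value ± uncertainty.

0.0554 ± 0.00960

Since Q is a product/quotient, work with relative uncertainties:
  (-2·δu/u)² = (-2×0.0770)² = 0.0237;  (1·δq/q)² = (1×0.0570)² = 0.00325;  (-1·δp/p)² = (-1×0.0550)² = 0.00302
δQ/Q = √(0.0300) = 0.173
Q = 0.0554, so δQ = 0.173 × 0.0554 = 0.00960.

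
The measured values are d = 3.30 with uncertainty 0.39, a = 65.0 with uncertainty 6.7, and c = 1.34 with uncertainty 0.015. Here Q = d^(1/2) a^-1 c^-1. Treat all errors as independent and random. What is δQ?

0.00249

Relative error in a monomial: (δQ/Q)² = Σ (nᵢ · δxᵢ/xᵢ)².
  (½·δd/d)² = (0.5×0.118)² = 0.00349;  (-1·δa/a)² = (-1×0.103)² = 0.0106;  (-1·δc/c)² = (-1×0.0112)² = 0.000125
δQ/Q = √(0.0142) = 0.119
Q = 0.0209, so δQ = 0.119 × 0.0209 = 0.00249.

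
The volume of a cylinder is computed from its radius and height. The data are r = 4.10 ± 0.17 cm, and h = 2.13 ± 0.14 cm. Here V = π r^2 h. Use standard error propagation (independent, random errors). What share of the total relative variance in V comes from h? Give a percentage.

38.6%

(δV/V)² = (2·δr/r)² + (1·δh/h)²
  r term: (2×0.0415)² = 0.00688
  h term: (1×0.0657)² = 0.00432
Total = 0.0112. Share from h = 0.00432/0.0112 = 0.386.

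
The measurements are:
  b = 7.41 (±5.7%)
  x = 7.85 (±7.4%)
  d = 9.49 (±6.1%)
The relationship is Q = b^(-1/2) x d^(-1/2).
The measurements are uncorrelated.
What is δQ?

For a monomial Q ∝ b^(-1/2), x, d^(-1/2), fractional errors add in quadrature:
  (−½·δb/b)² = (-0.5×0.0570)² = 0.000812;  (1·δx/x)² = (1×0.0740)² = 0.00548;  (−½·δd/d)² = (-0.5×0.0610)² = 0.000930
δQ/Q = √(0.00722) = 0.0850
Q = 0.936, so δQ = 0.0850 × 0.936 = 0.0795.

0.0795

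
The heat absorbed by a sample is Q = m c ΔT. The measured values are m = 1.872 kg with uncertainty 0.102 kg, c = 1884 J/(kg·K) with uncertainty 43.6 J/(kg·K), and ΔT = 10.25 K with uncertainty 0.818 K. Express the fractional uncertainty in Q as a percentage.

Each factor contributes (exponent × relative error)² to (δQ/Q)²:
  (1·δm/m)² = (1×0.0545)² = 0.00297;  (1·δc/c)² = (1×0.0231)² = 0.000536;  (1·δΔT/ΔT)² = (1×0.0798)² = 0.00637
δQ/Q = √(0.00987) = 0.0994

9.94%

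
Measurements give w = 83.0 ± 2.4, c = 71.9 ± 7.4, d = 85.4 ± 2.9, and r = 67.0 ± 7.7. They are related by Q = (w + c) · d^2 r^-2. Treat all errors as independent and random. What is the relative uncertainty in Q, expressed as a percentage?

24.5%

Let u = w + c = 155. δu = √(δw² + δc²) = √(5.76 + 54.8) = 7.78, so δu/u = 0.0502.
Q is then a monomial in u, d, r:
δQ/Q = √((δu/u)² + (2·δd/d)² + (-2·δr/r)²) = √(0.00252 + 0.00461 + 0.0528) = 0.245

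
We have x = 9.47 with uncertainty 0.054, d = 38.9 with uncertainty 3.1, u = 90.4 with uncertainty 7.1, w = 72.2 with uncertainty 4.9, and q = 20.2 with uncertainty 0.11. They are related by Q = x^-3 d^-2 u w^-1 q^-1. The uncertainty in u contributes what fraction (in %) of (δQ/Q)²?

16.9%

(δQ/Q)² = (-3·δx/x)² + (-2·δd/d)² + (1·δu/u)² + (-1·δw/w)² + (-1·δq/q)²
  x term: (-3×0.00570)² = 0.000293
  d term: (-2×0.0797)² = 0.0254
  u term: (1×0.0785)² = 0.00617
  w term: (-1×0.0679)² = 0.00461
  q term: (-1×0.00545)² = 2.97e-05
Total = 0.0365. Share from u = 0.00617/0.0365 = 0.169.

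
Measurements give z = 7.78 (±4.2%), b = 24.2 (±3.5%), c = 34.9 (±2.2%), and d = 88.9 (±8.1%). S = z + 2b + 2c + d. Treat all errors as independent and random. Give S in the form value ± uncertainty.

215 ± 7.56

Absolute uncertainties add in quadrature for a linear combination:
  (δz)² = 0.107;  (2·δb)² = 2.87;  (2·δc)² = 2.36;  (δd)² = 51.9
δS = √(57.2) = 7.56
S = 215.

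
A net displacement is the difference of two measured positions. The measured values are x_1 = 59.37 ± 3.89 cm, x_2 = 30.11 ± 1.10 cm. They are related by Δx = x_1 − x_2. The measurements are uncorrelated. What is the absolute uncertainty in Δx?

4.04 cm

Absolute uncertainties add in quadrature for a linear combination:
  (δx_1)² = 15.1;  (δx_2)² = 1.21
δΔx = √(16.3) = 4.04 cm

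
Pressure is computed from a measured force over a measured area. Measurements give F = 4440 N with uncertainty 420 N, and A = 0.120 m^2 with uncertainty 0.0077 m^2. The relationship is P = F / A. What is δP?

Relative error in a monomial: (δP/P)² = Σ (nᵢ · δxᵢ/xᵢ)².
  (1·δF/F)² = (1×0.0946)² = 0.00895;  (-1·δA/A)² = (-1×0.0642)² = 0.00412
δP/P = √(0.0131) = 0.114
P = 37000 Pa, so δP = 0.114 × 37000 = 4230 Pa.

4230 Pa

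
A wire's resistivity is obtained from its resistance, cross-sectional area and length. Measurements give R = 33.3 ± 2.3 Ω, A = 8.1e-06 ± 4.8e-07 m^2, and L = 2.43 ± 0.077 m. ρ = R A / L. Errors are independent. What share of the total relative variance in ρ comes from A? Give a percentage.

(δρ/ρ)² = (1·δR/R)² + (1·δA/A)² + (-1·δL/L)²
  R term: (1×0.0691)² = 0.00477
  A term: (1×0.0593)² = 0.00351
  L term: (-1×0.0317)² = 0.00100
Total = 0.00929. Share from A = 0.00351/0.00929 = 0.378.

37.8%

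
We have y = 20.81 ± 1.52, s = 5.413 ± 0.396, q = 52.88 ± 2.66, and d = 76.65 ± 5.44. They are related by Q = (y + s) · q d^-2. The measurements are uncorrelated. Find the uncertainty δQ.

Let u = y + s = 26.22. δu = √(δy² + δs²) = √(2.31 + 0.157) = 1.57, so δu/u = 0.0599.
Q is then a monomial in u, q, d:
δQ/Q = √((δu/u)² + (1·δq/q)² + (-2·δd/d)²) = √(0.00359 + 0.00253 + 0.0201) = 0.162
Q = 0.2360, so δQ = 0.162 × 0.2360 = 0.0383.

0.0383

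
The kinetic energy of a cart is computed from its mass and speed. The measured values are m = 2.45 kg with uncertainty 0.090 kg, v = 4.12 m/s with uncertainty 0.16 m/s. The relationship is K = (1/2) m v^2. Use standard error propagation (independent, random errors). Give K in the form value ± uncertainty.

For a monomial K ∝ m, v^2, fractional errors add in quadrature:
  (1·δm/m)² = (1×0.0367)² = 0.00135;  (2·δv/v)² = (2×0.0388)² = 0.00603
δK/K = √(0.00738) = 0.0859
K = 20.8 J, so δK = 0.0859 × 20.8 = 1.79 J.

20.8 ± 1.79 J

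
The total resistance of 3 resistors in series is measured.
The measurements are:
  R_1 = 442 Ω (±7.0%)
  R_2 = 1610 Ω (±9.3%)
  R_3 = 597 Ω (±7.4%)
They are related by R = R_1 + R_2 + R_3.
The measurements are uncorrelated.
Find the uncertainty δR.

159 Ω

Each term contributes (cᵢ δxᵢ)² to (δR)²:
  (δR_1)² = 957;  (δR_2)² = 22400;  (δR_3)² = 1950
δR = √(25300) = 159 Ω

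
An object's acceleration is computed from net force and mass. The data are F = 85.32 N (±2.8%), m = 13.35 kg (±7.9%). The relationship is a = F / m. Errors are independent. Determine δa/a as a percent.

a is a product of powers, so relative uncertainties combine in quadrature:
  (1·δF/F)² = (1×0.0280)² = 0.000784;  (-1·δm/m)² = (-1×0.0790)² = 0.00624
δa/a = √(0.00703) = 0.0838

8.38%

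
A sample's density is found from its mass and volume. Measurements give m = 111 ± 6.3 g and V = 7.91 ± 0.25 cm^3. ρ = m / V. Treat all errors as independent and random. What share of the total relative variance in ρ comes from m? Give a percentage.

76.3%

(δρ/ρ)² = (1·δm/m)² + (-1·δV/V)²
  m term: (1×0.0568)² = 0.00322
  V term: (-1×0.0316)² = 0.000999
Total = 0.00422. Share from m = 0.00322/0.00422 = 0.763.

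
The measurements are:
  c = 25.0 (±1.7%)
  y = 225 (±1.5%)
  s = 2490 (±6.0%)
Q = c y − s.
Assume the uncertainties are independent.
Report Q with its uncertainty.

Let p = c·y = 5620. δp/p = √((1·δc/c)² + (1·δy/y)²) = √(0.000289 + 0.000225) = 0.0227, so δp = 128.
Q = p − s: δQ = √(δp² + δs²) = √(16300 + 22300) = 196
Q = 3140.

3140 ± 196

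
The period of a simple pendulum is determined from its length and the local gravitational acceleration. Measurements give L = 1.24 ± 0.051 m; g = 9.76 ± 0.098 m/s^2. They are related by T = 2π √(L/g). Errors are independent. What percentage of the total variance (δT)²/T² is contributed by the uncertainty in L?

94.4%

(δT/T)² = (½·δL/L)² + (−½·δg/g)²
  L term: (0.5×0.0411)² = 0.000423
  g term: (-0.5×0.0100)² = 2.52e-05
Total = 0.000448. Share from L = 0.000423/0.000448 = 0.944.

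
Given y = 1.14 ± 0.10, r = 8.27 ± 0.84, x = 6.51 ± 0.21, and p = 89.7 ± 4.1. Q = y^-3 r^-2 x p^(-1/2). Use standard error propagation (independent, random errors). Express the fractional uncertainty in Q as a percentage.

Products/powers → add relative errors in quadrature, weighted by exponent:
  (-3·δy/y)² = (-3×0.0877)² = 0.0693;  (-2·δr/r)² = (-2×0.102)² = 0.0413;  (1·δx/x)² = (1×0.0323)² = 0.00104;  (−½·δp/p)² = (-0.5×0.0457)² = 0.000522
δQ/Q = √(0.112) = 0.335

33.5%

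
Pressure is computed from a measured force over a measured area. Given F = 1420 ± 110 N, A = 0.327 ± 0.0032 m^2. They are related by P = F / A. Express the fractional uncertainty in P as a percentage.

Products/powers → add relative errors in quadrature, weighted by exponent:
  (1·δF/F)² = (1×0.0775)² = 0.00600;  (-1·δA/A)² = (-1×0.00979)² = 9.58e-05
δP/P = √(0.00610) = 0.0781

7.81%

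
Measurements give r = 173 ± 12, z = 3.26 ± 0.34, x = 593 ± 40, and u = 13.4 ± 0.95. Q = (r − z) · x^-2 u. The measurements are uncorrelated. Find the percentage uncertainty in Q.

16.8%

Let w = r − z = 170. δw = √(δr² + δz²) = √(144 + 0.116) = 12.0, so δw/w = 0.0707.
Q is then a monomial in w, x, u:
δQ/Q = √((δw/w)² + (-2·δx/x)² + (1·δu/u)²) = √(0.00500 + 0.0182 + 0.00503) = 0.168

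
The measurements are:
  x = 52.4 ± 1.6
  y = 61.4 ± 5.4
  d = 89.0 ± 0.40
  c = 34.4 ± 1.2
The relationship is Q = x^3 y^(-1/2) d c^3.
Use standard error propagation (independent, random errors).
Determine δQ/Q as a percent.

Q is a product of powers, so relative uncertainties combine in quadrature:
  (3·δx/x)² = (3×0.0305)² = 0.00839;  (−½·δy/y)² = (-0.5×0.0879)² = 0.00193;  (1·δd/d)² = (1×0.00449)² = 2.02e-05;  (3·δc/c)² = (3×0.0349)² = 0.0110
δQ/Q = √(0.0213) = 0.146

14.6%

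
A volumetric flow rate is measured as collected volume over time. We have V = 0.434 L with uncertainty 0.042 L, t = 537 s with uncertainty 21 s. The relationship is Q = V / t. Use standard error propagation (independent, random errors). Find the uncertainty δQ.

8.44e-05 L/s

Each factor contributes (exponent × relative error)² to (δQ/Q)²:
  (1·δV/V)² = (1×0.0968)² = 0.00937;  (-1·δt/t)² = (-1×0.0391)² = 0.00153
δQ/Q = √(0.0109) = 0.104
Q = 0.000808 L/s, so δQ = 0.104 × 0.000808 = 8.44e-05 L/s.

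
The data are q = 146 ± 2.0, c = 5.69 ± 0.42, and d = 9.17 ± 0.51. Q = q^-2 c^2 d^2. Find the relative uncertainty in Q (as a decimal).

Relative error in a monomial: (δQ/Q)² = Σ (nᵢ · δxᵢ/xᵢ)².
  (-2·δq/q)² = (-2×0.0137)² = 0.000751;  (2·δc/c)² = (2×0.0738)² = 0.0218;  (2·δd/d)² = (2×0.0556)² = 0.0124
δQ/Q = √(0.0349) = 0.187

0.187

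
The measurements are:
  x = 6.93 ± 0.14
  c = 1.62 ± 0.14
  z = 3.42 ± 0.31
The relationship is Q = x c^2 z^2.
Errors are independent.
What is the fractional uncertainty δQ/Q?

0.251

Each factor contributes (exponent × relative error)² to (δQ/Q)²:
  (1·δx/x)² = (1×0.0202)² = 0.000408;  (2·δc/c)² = (2×0.0864)² = 0.0299;  (2·δz/z)² = (2×0.0906)² = 0.0329
δQ/Q = √(0.0631) = 0.251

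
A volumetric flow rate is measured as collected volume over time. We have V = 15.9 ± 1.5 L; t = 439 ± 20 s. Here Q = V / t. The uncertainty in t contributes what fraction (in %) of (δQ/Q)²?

18.9%

(δQ/Q)² = (1·δV/V)² + (-1·δt/t)²
  V term: (1×0.0943)² = 0.00890
  t term: (-1×0.0456)² = 0.00208
Total = 0.0110. Share from t = 0.00208/0.0110 = 0.189.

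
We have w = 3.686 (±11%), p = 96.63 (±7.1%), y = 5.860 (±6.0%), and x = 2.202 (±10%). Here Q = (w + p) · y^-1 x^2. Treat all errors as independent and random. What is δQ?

Let u = w + p = 100.3. δu = √(δw² + δp²) = √(0.164 + 47.1) = 6.87, so δu/u = 0.0685.
Q is then a monomial in u, y, x:
δQ/Q = √((δu/u)² + (-1·δy/y)² + (2·δx/x)²) = √(0.00469 + 0.00360 + 0.0400) = 0.220
Q = 83.01, so δQ = 0.220 × 83.01 = 18.2.

18.2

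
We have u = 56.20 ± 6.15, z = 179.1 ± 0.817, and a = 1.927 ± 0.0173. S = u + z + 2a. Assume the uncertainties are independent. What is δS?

6.20

S is a linear combination, so absolute uncertainties add in quadrature:
  (δu)² = 37.8;  (δz)² = 0.667;  (2·δa)² = 0.00120
δS = √(38.5) = 6.20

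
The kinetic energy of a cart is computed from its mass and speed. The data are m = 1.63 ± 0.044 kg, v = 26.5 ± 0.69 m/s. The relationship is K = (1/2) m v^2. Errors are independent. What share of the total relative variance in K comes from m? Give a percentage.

21.2%

(δK/K)² = (1·δm/m)² + (2·δv/v)²
  m term: (1×0.0270)² = 0.000729
  v term: (2×0.0260)² = 0.00271
Total = 0.00344. Share from m = 0.000729/0.00344 = 0.212.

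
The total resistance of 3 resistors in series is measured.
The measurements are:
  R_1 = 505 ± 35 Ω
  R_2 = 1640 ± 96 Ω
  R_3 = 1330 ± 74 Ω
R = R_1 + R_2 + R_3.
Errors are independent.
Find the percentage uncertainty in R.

3.63%

For a sum/difference, combine absolute errors in quadrature:
  (δR_1)² = 1220;  (δR_2)² = 9220;  (δR_3)² = 5480
δR = √(15900) = 126 Ω
R = 3480 Ω, so δR/R = 126/3480 = 0.0363.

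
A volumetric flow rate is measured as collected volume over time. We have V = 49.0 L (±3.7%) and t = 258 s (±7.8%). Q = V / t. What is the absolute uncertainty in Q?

0.0164 L/s

Since Q is a product/quotient, work with relative uncertainties:
  (1·δV/V)² = (1×0.0370)² = 0.00137;  (-1·δt/t)² = (-1×0.0780)² = 0.00608
δQ/Q = √(0.00745) = 0.0863
Q = 0.190 L/s, so δQ = 0.0863 × 0.190 = 0.0164 L/s.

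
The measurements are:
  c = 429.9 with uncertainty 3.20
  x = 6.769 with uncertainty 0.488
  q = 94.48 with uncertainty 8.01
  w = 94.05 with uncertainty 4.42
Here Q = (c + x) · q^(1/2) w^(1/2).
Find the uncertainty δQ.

Let u = c + x = 436.7. δu = √(δc² + δx²) = √(10.2 + 0.238) = 3.24, so δu/u = 0.00741.
Q is then a monomial in u, q, w:
δQ/Q = √((δu/u)² + (½·δq/q)² + (½·δw/w)²) = √(5.5e-05 + 0.00180 + 0.000552) = 0.0490
Q = 41160, so δQ = 0.0490 × 41160 = 2020.

2020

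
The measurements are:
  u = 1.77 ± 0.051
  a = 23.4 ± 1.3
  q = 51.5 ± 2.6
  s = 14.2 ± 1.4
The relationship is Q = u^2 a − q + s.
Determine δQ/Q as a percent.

Let p = u^2·a = 73.3. δp/p = √((2·δu/u)² + (1·δa/a)²) = √(0.00332 + 0.00309) = 0.0800, so δp = 5.87.
Q = p − q + s: δQ = √(δp² + δq² + δs²) = √(34.4 + 6.76 + 1.96) = 6.57
Q = 36.0, so δQ/Q = 6.57/36.0 = 0.182.

18.2%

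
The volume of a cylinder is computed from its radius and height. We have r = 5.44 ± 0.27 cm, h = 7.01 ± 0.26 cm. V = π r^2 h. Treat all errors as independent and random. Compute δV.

69.1 cm^3

Relative error in a monomial: (δV/V)² = Σ (nᵢ · δxᵢ/xᵢ)².
  (2·δr/r)² = (2×0.0496)² = 0.00985;  (1·δh/h)² = (1×0.0371)² = 0.00138
δV/V = √(0.0112) = 0.106
V = 652 cm^3, so δV = 0.106 × 652 = 69.1 cm^3.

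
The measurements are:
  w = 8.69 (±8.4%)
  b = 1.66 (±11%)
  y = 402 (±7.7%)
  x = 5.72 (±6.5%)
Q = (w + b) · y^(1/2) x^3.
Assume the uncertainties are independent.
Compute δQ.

Let u = w + b = 10.3. δu = √(δw² + δb²) = √(0.533 + 0.0333) = 0.752, so δu/u = 0.0727.
Q is then a monomial in u, y, x:
δQ/Q = √((δu/u)² + (½·δy/y)² + (3·δx/x)²) = √(0.00529 + 0.00148 + 0.0380) = 0.212
Q = 38800, so δQ = 0.212 × 38800 = 8220.

8220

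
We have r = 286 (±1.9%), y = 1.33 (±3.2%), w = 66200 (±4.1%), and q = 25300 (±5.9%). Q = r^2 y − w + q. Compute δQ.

Let p = r^2·y = 1.09e+05. δp/p = √((2·δr/r)² + (1·δy/y)²) = √(0.00144 + 0.00102) = 0.0497, so δp = 5400.
Q = p − w + q: δQ = √(δp² + δw² + δq²) = √(2.92e+07 + 7.37e+06 + 2.23e+06) = 6230

6230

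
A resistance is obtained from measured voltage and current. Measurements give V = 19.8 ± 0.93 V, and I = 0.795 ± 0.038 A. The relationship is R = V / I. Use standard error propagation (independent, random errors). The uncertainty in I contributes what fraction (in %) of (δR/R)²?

50.9%

(δR/R)² = (1·δV/V)² + (-1·δI/I)²
  V term: (1×0.0470)² = 0.00221
  I term: (-1×0.0478)² = 0.00228
Total = 0.00449. Share from I = 0.00228/0.00449 = 0.509.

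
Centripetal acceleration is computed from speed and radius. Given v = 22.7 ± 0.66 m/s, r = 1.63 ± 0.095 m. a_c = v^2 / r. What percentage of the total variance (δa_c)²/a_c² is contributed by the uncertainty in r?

(δa_c/a_c)² = (2·δv/v)² + (-1·δr/r)²
  v term: (2×0.0291)² = 0.00338
  r term: (-1×0.0583)² = 0.00340
Total = 0.00678. Share from r = 0.00340/0.00678 = 0.501.

50.1%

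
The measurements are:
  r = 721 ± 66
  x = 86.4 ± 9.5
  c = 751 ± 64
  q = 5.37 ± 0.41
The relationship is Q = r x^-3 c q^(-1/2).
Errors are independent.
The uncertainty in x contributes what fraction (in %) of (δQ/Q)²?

(δQ/Q)² = (1·δr/r)² + (-3·δx/x)² + (1·δc/c)² + (−½·δq/q)²
  r term: (1×0.0915)² = 0.00838
  x term: (-3×0.110)² = 0.109
  c term: (1×0.0852)² = 0.00726
  q term: (-0.5×0.0764)² = 0.00146
Total = 0.126. Share from x = 0.109/0.126 = 0.864.

86.4%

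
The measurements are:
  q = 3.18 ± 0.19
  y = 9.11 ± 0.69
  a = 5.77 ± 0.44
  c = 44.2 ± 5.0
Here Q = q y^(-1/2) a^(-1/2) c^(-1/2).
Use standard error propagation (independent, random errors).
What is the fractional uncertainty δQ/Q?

Each factor contributes (exponent × relative error)² to (δQ/Q)²:
  (1·δq/q)² = (1×0.0597)² = 0.00357;  (−½·δy/y)² = (-0.5×0.0757)² = 0.00143;  (−½·δa/a)² = (-0.5×0.0763)² = 0.00145;  (−½·δc/c)² = (-0.5×0.113)² = 0.00320
δQ/Q = √(0.00966) = 0.0983

0.0983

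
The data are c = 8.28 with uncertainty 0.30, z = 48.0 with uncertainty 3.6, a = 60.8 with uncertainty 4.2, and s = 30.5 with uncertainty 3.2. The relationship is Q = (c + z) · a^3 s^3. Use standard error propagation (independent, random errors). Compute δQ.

1.37e+11

Let u = c + z = 56.3. δu = √(δc² + δz²) = √(0.0900 + 13.0) = 3.61, so δu/u = 0.0642.
Q is then a monomial in u, a, s:
δQ/Q = √((δu/u)² + (3·δa/a)² + (3·δs/s)²) = √(0.00412 + 0.0429 + 0.0991) = 0.382
Q = 3.59e+11, so δQ = 0.382 × 3.59e+11 = 1.37e+11.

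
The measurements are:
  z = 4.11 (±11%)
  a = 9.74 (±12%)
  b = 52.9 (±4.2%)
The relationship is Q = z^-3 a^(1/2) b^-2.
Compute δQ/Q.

0.346

For a monomial Q ∝ z^-3, a^(1/2), b^-2, fractional errors add in quadrature:
  (-3·δz/z)² = (-3×0.110)² = 0.109;  (½·δa/a)² = (0.5×0.120)² = 0.00360;  (-2·δb/b)² = (-2×0.0420)² = 0.00706
δQ/Q = √(0.120) = 0.346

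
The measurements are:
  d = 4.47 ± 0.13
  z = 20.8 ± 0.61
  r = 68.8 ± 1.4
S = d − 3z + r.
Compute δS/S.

For a sum/difference, combine absolute errors in quadrature:
  (δd)² = 0.0169;  (3·δz)² = 3.35;  (δr)² = 1.96
δS = √(5.33) = 2.31
S = 10.9, so δS/S = 2.31/10.9 = 0.212.

0.212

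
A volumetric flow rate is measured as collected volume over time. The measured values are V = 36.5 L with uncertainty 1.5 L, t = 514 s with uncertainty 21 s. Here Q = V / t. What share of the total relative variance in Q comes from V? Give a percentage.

(δQ/Q)² = (1·δV/V)² + (-1·δt/t)²
  V term: (1×0.0411)² = 0.00169
  t term: (-1×0.0409)² = 0.00167
Total = 0.00336. Share from V = 0.00169/0.00336 = 0.503.

50.3%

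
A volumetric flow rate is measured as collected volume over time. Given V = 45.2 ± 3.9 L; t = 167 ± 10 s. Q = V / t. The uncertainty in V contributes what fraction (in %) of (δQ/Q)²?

67.5%

(δQ/Q)² = (1·δV/V)² + (-1·δt/t)²
  V term: (1×0.0863)² = 0.00744
  t term: (-1×0.0599)² = 0.00359
Total = 0.0110. Share from V = 0.00744/0.0110 = 0.675.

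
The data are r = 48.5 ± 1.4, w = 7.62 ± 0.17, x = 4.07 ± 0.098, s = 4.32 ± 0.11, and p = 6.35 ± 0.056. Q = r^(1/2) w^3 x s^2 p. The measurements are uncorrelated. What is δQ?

Products/powers → add relative errors in quadrature, weighted by exponent:
  (½·δr/r)² = (0.5×0.0289)² = 0.000208;  (3·δw/w)² = (3×0.0223)² = 0.00448;  (1·δx/x)² = (1×0.0241)² = 0.000580;  (2·δs/s)² = (2×0.0255)² = 0.00259;  (1·δp/p)² = (1×0.00882)² = 7.78e-05
δQ/Q = √(0.00794) = 0.0891
Q = 1.49e+06, so δQ = 0.0891 × 1.49e+06 = 1.32e+05.

1.32e+05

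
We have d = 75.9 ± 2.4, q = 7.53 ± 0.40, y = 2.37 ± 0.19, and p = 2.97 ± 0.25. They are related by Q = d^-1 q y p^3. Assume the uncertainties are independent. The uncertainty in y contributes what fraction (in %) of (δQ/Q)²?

(δQ/Q)² = (-1·δd/d)² + (1·δq/q)² + (1·δy/y)² + (3·δp/p)²
  d term: (-1×0.0316)² = 0.001000
  q term: (1×0.0531)² = 0.00282
  y term: (1×0.0802)² = 0.00643
  p term: (3×0.0842)² = 0.0638
Total = 0.0740. Share from y = 0.00643/0.0740 = 0.0868.

8.68%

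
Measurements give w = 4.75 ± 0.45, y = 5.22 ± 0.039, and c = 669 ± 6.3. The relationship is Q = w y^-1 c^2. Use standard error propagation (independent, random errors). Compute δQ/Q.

Each factor contributes (exponent × relative error)² to (δQ/Q)²:
  (1·δw/w)² = (1×0.0947)² = 0.00898;  (-1·δy/y)² = (-1×0.00747)² = 5.58e-05;  (2·δc/c)² = (2×0.00942)² = 0.000355
δQ/Q = √(0.00939) = 0.0969

0.0969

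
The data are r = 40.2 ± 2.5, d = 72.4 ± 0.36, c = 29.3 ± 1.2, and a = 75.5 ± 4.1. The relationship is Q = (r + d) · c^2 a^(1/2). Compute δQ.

74900

Let u = r + d = 113. δu = √(δr² + δd²) = √(6.25 + 0.130) = 2.53, so δu/u = 0.0224.
Q is then a monomial in u, c, a:
δQ/Q = √((δu/u)² + (2·δc/c)² + (½·δa/a)²) = √(0.000503 + 0.00671 + 0.000737) = 0.0892
Q = 8.4e+05, so δQ = 0.0892 × 8.4e+05 = 74900.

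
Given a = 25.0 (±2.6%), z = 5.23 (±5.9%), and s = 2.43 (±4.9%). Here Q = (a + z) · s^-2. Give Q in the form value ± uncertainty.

5.12 ± 0.516

Let u = a + z = 30.2. δu = √(δa² + δz²) = √(0.423 + 0.0952) = 0.720, so δu/u = 0.0238.
Q is then a monomial in u, s:
δQ/Q = √((δu/u)² + (-2·δs/s)²) = √(0.000567 + 0.00960) = 0.101
Q = 5.12, so δQ = 0.101 × 5.12 = 0.516.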